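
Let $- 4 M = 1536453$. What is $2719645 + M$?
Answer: $\frac{9342127}{4} \approx 2.3355 \cdot 10^{6}$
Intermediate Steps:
$M = - \frac{1536453}{4}$ ($M = \left(- \frac{1}{4}\right) 1536453 = - \frac{1536453}{4} \approx -3.8411 \cdot 10^{5}$)
$2719645 + M = 2719645 - \frac{1536453}{4} = \frac{9342127}{4}$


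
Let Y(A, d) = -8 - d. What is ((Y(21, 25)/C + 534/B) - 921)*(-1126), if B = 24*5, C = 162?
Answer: 278711461/270 ≈ 1.0323e+6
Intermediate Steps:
B = 120
((Y(21, 25)/C + 534/B) - 921)*(-1126) = (((-8 - 1*25)/162 + 534/120) - 921)*(-1126) = (((-8 - 25)*(1/162) + 534*(1/120)) - 921)*(-1126) = ((-33*1/162 + 89/20) - 921)*(-1126) = ((-11/54 + 89/20) - 921)*(-1126) = (2293/540 - 921)*(-1126) = -495047/540*(-1126) = 278711461/270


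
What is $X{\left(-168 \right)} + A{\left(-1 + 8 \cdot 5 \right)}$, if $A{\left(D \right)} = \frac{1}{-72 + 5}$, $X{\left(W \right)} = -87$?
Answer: $- \frac{5830}{67} \approx -87.015$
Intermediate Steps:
$A{\left(D \right)} = - \frac{1}{67}$ ($A{\left(D \right)} = \frac{1}{-67} = - \frac{1}{67}$)
$X{\left(-168 \right)} + A{\left(-1 + 8 \cdot 5 \right)} = -87 - \frac{1}{67} = - \frac{5830}{67}$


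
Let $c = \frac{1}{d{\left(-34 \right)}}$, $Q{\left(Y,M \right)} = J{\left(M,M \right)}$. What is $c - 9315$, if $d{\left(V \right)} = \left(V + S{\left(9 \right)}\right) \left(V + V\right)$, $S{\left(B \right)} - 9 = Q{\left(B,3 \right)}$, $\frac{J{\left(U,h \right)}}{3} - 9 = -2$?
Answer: $- \frac{2533679}{272} \approx -9315.0$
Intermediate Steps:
$J{\left(U,h \right)} = 21$ ($J{\left(U,h \right)} = 27 + 3 \left(-2\right) = 27 - 6 = 21$)
$Q{\left(Y,M \right)} = 21$
$S{\left(B \right)} = 30$ ($S{\left(B \right)} = 9 + 21 = 30$)
$d{\left(V \right)} = 2 V \left(30 + V\right)$ ($d{\left(V \right)} = \left(V + 30\right) \left(V + V\right) = \left(30 + V\right) 2 V = 2 V \left(30 + V\right)$)
$c = \frac{1}{272}$ ($c = \frac{1}{2 \left(-34\right) \left(30 - 34\right)} = \frac{1}{2 \left(-34\right) \left(-4\right)} = \frac{1}{272} \approx 0.0036765$)
$c - 9315 = \frac{1}{272} - 9315 = - \frac{2533679}{272}$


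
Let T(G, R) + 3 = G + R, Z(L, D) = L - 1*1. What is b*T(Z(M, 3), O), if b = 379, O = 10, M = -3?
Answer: 1137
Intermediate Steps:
Z(L, D) = -1 + L (Z(L, D) = L - 1 = -1 + L)
T(G, R) = -3 + G + R (T(G, R) = -3 + (G + R) = -3 + G + R)
b*T(Z(M, 3), O) = 379*(-3 + (-1 - 3) + 10) = 379*(-3 - 4 + 10) = 379*3 = 1137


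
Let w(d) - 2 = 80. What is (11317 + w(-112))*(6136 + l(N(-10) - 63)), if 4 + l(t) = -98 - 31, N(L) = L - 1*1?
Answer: 68428197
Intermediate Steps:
N(L) = -1 + L (N(L) = L - 1 = -1 + L)
w(d) = 82 (w(d) = 2 + 80 = 82)
l(t) = -133 (l(t) = -4 + (-98 - 31) = -4 - 129 = -133)
(11317 + w(-112))*(6136 + l(N(-10) - 63)) = (11317 + 82)*(6136 - 133) = 11399*6003 = 68428197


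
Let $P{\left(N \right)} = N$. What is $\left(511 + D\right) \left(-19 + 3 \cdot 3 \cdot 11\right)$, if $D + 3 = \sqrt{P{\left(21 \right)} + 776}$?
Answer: $40640 + 80 \sqrt{797} \approx 42899.0$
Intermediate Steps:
$D = -3 + \sqrt{797}$ ($D = -3 + \sqrt{21 + 776} = -3 + \sqrt{797} \approx 25.231$)
$\left(511 + D\right) \left(-19 + 3 \cdot 3 \cdot 11\right) = \left(511 - \left(3 - \sqrt{797}\right)\right) \left(-19 + 3 \cdot 3 \cdot 11\right) = \left(508 + \sqrt{797}\right) \left(-19 + 9 \cdot 11\right) = \left(508 + \sqrt{797}\right) \left(-19 + 99\right) = \left(508 + \sqrt{797}\right) 80 = 40640 + 80 \sqrt{797}$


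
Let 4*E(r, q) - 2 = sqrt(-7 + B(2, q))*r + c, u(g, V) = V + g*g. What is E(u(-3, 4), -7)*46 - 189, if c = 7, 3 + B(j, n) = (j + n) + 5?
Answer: -171/2 + 299*I*sqrt(10)/2 ≈ -85.5 + 472.76*I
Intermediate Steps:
B(j, n) = 2 + j + n (B(j, n) = -3 + ((j + n) + 5) = -3 + (5 + j + n) = 2 + j + n)
u(g, V) = V + g**2
E(r, q) = 9/4 + r*sqrt(-3 + q)/4 (E(r, q) = 1/2 + (sqrt(-7 + (2 + 2 + q))*r + 7)/4 = 1/2 + (sqrt(-7 + (4 + q))*r + 7)/4 = 1/2 + (sqrt(-3 + q)*r + 7)/4 = 1/2 + (r*sqrt(-3 + q) + 7)/4 = 1/2 + (7 + r*sqrt(-3 + q))/4 = 1/2 + (7/4 + r*sqrt(-3 + q)/4) = 9/4 + r*sqrt(-3 + q)/4)
E(u(-3, 4), -7)*46 - 189 = (9/4 + (4 + (-3)**2)*sqrt(-3 - 7)/4)*46 - 189 = (9/4 + (4 + 9)*sqrt(-10)/4)*46 - 189 = (9/4 + (1/4)*13*(I*sqrt(10)))*46 - 189 = (9/4 + 13*I*sqrt(10)/4)*46 - 189 = (207/2 + 299*I*sqrt(10)/2) - 189 = -171/2 + 299*I*sqrt(10)/2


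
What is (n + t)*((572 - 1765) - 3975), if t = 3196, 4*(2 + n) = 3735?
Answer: -21332212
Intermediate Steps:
n = 3727/4 (n = -2 + (¼)*3735 = -2 + 3735/4 = 3727/4 ≈ 931.75)
(n + t)*((572 - 1765) - 3975) = (3727/4 + 3196)*((572 - 1765) - 3975) = 16511*(-1193 - 3975)/4 = (16511/4)*(-5168) = -21332212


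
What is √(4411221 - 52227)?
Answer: √4358994 ≈ 2087.8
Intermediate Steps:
√(4411221 - 52227) = √4358994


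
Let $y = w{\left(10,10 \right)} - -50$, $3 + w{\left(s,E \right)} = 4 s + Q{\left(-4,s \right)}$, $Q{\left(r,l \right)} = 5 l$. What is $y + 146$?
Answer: $283$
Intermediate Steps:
$w{\left(s,E \right)} = -3 + 9 s$ ($w{\left(s,E \right)} = -3 + \left(4 s + 5 s\right) = -3 + 9 s$)
$y = 137$ ($y = \left(-3 + 9 \cdot 10\right) - -50 = \left(-3 + 90\right) + 50 = 87 + 50 = 137$)
$y + 146 = 137 + 146 = 283$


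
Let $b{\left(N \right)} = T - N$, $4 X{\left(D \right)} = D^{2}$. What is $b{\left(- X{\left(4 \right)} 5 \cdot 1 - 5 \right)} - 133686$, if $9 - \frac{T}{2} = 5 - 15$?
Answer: $-133623$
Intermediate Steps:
$X{\left(D \right)} = \frac{D^{2}}{4}$
$T = 38$ ($T = 18 - 2 \left(5 - 15\right) = 18 - -20 = 18 + 20 = 38$)
$b{\left(N \right)} = 38 - N$
$b{\left(- X{\left(4 \right)} 5 \cdot 1 - 5 \right)} - 133686 = \left(38 - \left(- \frac{4^{2}}{4} \cdot 5 \cdot 1 - 5\right)\right) - 133686 = \left(38 - \left(- \frac{16}{4} \cdot 5 \cdot 1 - 5\right)\right) - 133686 = \left(38 - \left(\left(-1\right) 4 \cdot 5 \cdot 1 - 5\right)\right) - 133686 = \left(38 - \left(\left(-4\right) 5 \cdot 1 - 5\right)\right) - 133686 = \left(38 - \left(\left(-20\right) 1 - 5\right)\right) - 133686 = \left(38 - \left(-20 - 5\right)\right) - 133686 = \left(38 - -25\right) - 133686 = \left(38 + 25\right) - 133686 = 63 - 133686 = -133623$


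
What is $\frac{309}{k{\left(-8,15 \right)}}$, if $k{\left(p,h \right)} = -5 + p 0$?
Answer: $- \frac{309}{5} \approx -61.8$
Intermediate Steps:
$k{\left(p,h \right)} = -5$ ($k{\left(p,h \right)} = -5 + 0 = -5$)
$\frac{309}{k{\left(-8,15 \right)}} = \frac{309}{-5} = 309 \left(- \frac{1}{5}\right) = - \frac{309}{5}$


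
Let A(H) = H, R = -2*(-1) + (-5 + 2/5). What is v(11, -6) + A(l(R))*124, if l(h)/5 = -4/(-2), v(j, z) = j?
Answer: 1251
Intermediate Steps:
R = -13/5 (R = 2 + (-5 + 2*(⅕)) = 2 + (-5 + ⅖) = 2 - 23/5 = -13/5 ≈ -2.6000)
l(h) = 10 (l(h) = 5*(-4/(-2)) = 5*(-4*(-½)) = 5*2 = 10)
v(11, -6) + A(l(R))*124 = 11 + 10*124 = 11 + 1240 = 1251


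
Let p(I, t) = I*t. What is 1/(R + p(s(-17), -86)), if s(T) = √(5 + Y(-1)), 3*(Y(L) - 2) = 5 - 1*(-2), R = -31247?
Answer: -93741/2928917939 + 172*√21/2928917939 ≈ -3.1736e-5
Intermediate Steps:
Y(L) = 13/3 (Y(L) = 2 + (5 - 1*(-2))/3 = 2 + (5 + 2)/3 = 2 + (⅓)*7 = 2 + 7/3 = 13/3)
s(T) = 2*√21/3 (s(T) = √(5 + 13/3) = √(28/3) = 2*√21/3)
1/(R + p(s(-17), -86)) = 1/(-31247 + (2*√21/3)*(-86)) = 1/(-31247 - 172*√21/3)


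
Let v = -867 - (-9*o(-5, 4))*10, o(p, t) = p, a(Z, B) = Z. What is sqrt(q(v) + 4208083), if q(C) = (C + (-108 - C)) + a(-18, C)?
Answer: sqrt(4207957) ≈ 2051.3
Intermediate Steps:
v = -1317 (v = -867 - (-9*(-5))*10 = -867 - 45*10 = -867 - 1*450 = -867 - 450 = -1317)
q(C) = -126 (q(C) = (C + (-108 - C)) - 18 = -108 - 18 = -126)
sqrt(q(v) + 4208083) = sqrt(-126 + 4208083) = sqrt(4207957)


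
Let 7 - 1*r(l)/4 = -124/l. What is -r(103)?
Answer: -3380/103 ≈ -32.816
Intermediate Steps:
r(l) = 28 + 496/l (r(l) = 28 - (-496)/l = 28 + 496/l)
-r(103) = -(28 + 496/103) = -1*3380/103 = -3380/103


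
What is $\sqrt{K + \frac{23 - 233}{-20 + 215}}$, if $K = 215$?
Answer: $\frac{3 \sqrt{4017}}{13} \approx 14.626$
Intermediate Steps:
$\sqrt{K + \frac{23 - 233}{-20 + 215}} = \sqrt{215 + \frac{23 - 233}{-20 + 215}} = \sqrt{215 - \frac{210}{195}} = \sqrt{215 - \frac{14}{13}} = \sqrt{\frac{2781}{13}} = \frac{3 \sqrt{4017}}{13}$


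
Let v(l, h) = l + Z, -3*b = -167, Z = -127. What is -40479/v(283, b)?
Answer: -13493/52 ≈ -259.48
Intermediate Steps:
b = 167/3 (b = -⅓*(-167) = 167/3 ≈ 55.667)
v(l, h) = -127 + l (v(l, h) = l - 127 = -127 + l)
-40479/v(283, b) = -40479/(-127 + 283) = -40479/156 = -40479*1/156 = -13493/52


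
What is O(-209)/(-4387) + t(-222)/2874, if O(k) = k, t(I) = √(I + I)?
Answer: 209/4387 + I*√111/1437 ≈ 0.047641 + 0.0073317*I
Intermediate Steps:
t(I) = √2*√I (t(I) = √(2*I) = √2*√I)
O(-209)/(-4387) + t(-222)/2874 = -209/(-4387) + (√2*√(-222))/2874 = -209*(-1/4387) + (√2*(I*√222))*(1/2874) = 209/4387 + (2*I*√111)*(1/2874) = 209/4387 + I*√111/1437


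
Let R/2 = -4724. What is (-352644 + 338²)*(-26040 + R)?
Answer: 8460339200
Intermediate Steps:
R = -9448 (R = 2*(-4724) = -9448)
(-352644 + 338²)*(-26040 + R) = (-352644 + 338²)*(-26040 - 9448) = (-352644 + 114244)*(-35488) = -238400*(-35488) = 8460339200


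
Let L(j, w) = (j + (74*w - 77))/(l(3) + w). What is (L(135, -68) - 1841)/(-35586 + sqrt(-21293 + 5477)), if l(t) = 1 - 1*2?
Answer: 366165/7366394 + 40685*I*sqrt(3954)/14563360938 ≈ 0.049707 + 0.00017567*I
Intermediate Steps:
l(t) = -1 (l(t) = 1 - 2 = -1)
L(j, w) = (-77 + j + 74*w)/(-1 + w) (L(j, w) = (j + (74*w - 77))/(-1 + w) = (j + (-77 + 74*w))/(-1 + w) = (-77 + j + 74*w)/(-1 + w))
(L(135, -68) - 1841)/(-35586 + sqrt(-21293 + 5477)) = ((-77 + 135 + 74*(-68))/(-1 - 68) - 1841)/(-35586 + sqrt(-21293 + 5477)) = ((-77 + 135 - 5032)/(-69) - 1841)/(-35586 + sqrt(-15816)) = (-1/69*(-4974) - 1841)/(-35586 + 2*I*sqrt(3954)) = (1658/23 - 1841)/(-35586 + 2*I*sqrt(3954)) = -40685/(23*(-35586 + 2*I*sqrt(3954)))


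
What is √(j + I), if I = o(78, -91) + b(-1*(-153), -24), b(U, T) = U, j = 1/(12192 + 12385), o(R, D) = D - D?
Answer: √92416450714/24577 ≈ 12.369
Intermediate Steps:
o(R, D) = 0
j = 1/24577 ≈ 4.0688e-5
I = 153 (I = 0 - 1*(-153) = 0 + 153 = 153)
√(j + I) = √(1/24577 + 153) = √(3760282/24577) = √92416450714/24577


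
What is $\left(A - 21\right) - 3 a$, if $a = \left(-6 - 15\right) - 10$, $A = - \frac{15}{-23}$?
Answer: $\frac{1671}{23} \approx 72.652$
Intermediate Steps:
$A = \frac{15}{23}$ ($A = \left(-15\right) \left(- \frac{1}{23}\right) = \frac{15}{23} \approx 0.65217$)
$a = -31$ ($a = -21 - 10 = -31$)
$\left(A - 21\right) - 3 a = \left(\frac{15}{23} - 21\right) - -93 = - \frac{468}{23} + 93 = \frac{1671}{23}$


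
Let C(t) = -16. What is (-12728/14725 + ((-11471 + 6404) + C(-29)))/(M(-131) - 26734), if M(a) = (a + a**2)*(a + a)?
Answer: 24953301/22031515550 ≈ 0.0011326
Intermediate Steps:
M(a) = 2*a*(a + a**2) (M(a) = (a + a**2)*(2*a) = 2*a*(a + a**2))
(-12728/14725 + ((-11471 + 6404) + C(-29)))/(M(-131) - 26734) = (-12728/14725 + ((-11471 + 6404) - 16))/(2*(-131)**2*(1 - 131) - 26734) = (-12728*1/14725 + (-5067 - 16))/(2*17161*(-130) - 26734) = (-12728/14725 - 5083)/(-4461860 - 26734) = -74859903/14725/(-4488594) = -74859903/14725*(-1/4488594) = 24953301/22031515550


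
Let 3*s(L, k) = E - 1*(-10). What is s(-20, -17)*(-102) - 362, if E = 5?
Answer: -872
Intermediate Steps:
s(L, k) = 5 (s(L, k) = (5 - 1*(-10))/3 = (5 + 10)/3 = (⅓)*15 = 5)
s(-20, -17)*(-102) - 362 = 5*(-102) - 362 = -510 - 362 = -872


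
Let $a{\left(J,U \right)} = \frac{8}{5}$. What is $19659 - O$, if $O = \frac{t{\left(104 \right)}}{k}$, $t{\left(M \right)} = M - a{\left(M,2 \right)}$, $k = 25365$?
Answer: $\frac{2493252163}{126825} \approx 19659.0$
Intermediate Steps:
$a{\left(J,U \right)} = \frac{8}{5}$ ($a{\left(J,U \right)} = 8 \cdot \frac{1}{5} = \frac{8}{5}$)
$t{\left(M \right)} = - \frac{8}{5} + M$ ($t{\left(M \right)} = M - \frac{8}{5} = - \frac{8}{5} + M$)
$O = \frac{512}{126825}$ ($O = \frac{- \frac{8}{5} + 104}{25365} = \frac{512}{5} \cdot \frac{1}{25365} = \frac{512}{126825} \approx 0.0040371$)
$19659 - O = 19659 - \frac{512}{126825} = \frac{2493252163}{126825}$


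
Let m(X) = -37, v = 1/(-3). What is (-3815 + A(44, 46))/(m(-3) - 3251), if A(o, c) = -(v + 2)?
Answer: 5725/4932 ≈ 1.1608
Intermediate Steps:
v = -⅓ (v = 1*(-⅓) = -⅓ ≈ -0.33333)
A(o, c) = -5/3 (A(o, c) = -(-⅓ + 2) = -1*5/3 = -5/3)
(-3815 + A(44, 46))/(m(-3) - 3251) = (-3815 - 5/3)/(-37 - 3251) = -11450/3/(-3288) = -11450/3*(-1/3288) = 5725/4932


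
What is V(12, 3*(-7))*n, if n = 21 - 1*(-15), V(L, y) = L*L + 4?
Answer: 5328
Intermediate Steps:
V(L, y) = 4 + L² (V(L, y) = L² + 4 = 4 + L²)
n = 36 (n = 21 + 15 = 36)
V(12, 3*(-7))*n = (4 + 12²)*36 = (4 + 144)*36 = 148*36 = 5328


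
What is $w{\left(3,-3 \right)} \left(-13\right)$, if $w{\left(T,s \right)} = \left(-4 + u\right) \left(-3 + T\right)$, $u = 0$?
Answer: $0$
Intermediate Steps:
$w{\left(T,s \right)} = 12 - 4 T$ ($w{\left(T,s \right)} = \left(-4 + 0\right) \left(-3 + T\right) = - 4 \left(-3 + T\right) = 12 - 4 T$)
$w{\left(3,-3 \right)} \left(-13\right) = \left(12 - 12\right) \left(-13\right) = 0 \left(-13\right) = 0$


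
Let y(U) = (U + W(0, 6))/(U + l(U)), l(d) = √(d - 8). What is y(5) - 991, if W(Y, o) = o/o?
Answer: (-991*√3 + 4949*I)/(√3 - 5*I) ≈ -989.93 - 0.37115*I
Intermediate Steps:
W(Y, o) = 1
l(d) = √(-8 + d)
y(U) = (1 + U)/(U + √(-8 + U)) (y(U) = (U + 1)/(U + √(-8 + U)) = (1 + U)/(U + √(-8 + U)))
y(5) - 991 = (1 + 5)/(5 + √(-8 + 5)) - 991 = 6/(5 + √(-3)) - 991 = 6/(5 + I*√3) - 991 = -991 + 6/(5 + I*√3)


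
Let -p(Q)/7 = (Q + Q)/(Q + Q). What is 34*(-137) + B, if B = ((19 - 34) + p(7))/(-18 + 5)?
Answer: -60532/13 ≈ -4656.3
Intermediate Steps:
p(Q) = -7 (p(Q) = -7*(Q + Q)/(Q + Q) = -7*2*Q/(2*Q) = -7*2*Q*1/(2*Q) = -7*1 = -7)
B = 22/13 (B = ((19 - 34) - 7)/(-18 + 5) = (-15 - 7)/(-13) = -22*(-1/13) = 22/13 ≈ 1.6923)
34*(-137) + B = 34*(-137) + 22/13 = -4658 + 22/13 = -60532/13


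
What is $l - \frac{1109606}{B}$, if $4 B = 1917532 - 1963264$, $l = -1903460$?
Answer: $- \frac{21761148574}{11433} \approx -1.9034 \cdot 10^{6}$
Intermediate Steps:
$B = -11433$ ($B = \frac{1917532 - 1963264}{4} = \frac{1}{4} \left(-45732\right) = -11433$)
$l - \frac{1109606}{B} = -1903460 - \frac{1109606}{-11433} = -1903460 - 1109606 \left(- \frac{1}{11433}\right) = -1903460 - - \frac{1109606}{11433} = -1903460 + \frac{1109606}{11433} = - \frac{21761148574}{11433}$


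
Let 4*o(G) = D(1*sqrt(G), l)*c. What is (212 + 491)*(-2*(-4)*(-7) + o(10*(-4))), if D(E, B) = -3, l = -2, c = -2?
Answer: -76627/2 ≈ -38314.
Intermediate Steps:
o(G) = 3/2 (o(G) = (-3*(-2))/4 = (1/4)*6 = 3/2)
(212 + 491)*(-2*(-4)*(-7) + o(10*(-4))) = (212 + 491)*(-2*(-4)*(-7) + 3/2) = 703*(8*(-7) + 3/2) = 703*(-56 + 3/2) = 703*(-109/2) = -76627/2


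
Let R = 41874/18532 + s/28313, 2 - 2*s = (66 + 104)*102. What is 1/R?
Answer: 262348258/512462327 ≈ 0.51194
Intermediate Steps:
s = -8669 (s = 1 - (66 + 104)*102/2 = 1 - 85*102 = 1 - 1/2*17340 = 1 - 8670 = -8669)
R = 512462327/262348258 (R = 41874/18532 - 8669/28313 = 41874*(1/18532) - 8669*1/28313 = 20937/9266 - 8669/28313 = 512462327/262348258 ≈ 1.9534)
1/R = 1/(512462327/262348258) = 262348258/512462327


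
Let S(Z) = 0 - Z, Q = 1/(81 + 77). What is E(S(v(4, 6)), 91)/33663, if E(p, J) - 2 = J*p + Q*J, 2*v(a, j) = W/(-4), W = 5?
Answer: 37573/21275016 ≈ 0.0017661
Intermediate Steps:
v(a, j) = -5/8 (v(a, j) = (5/(-4))/2 = (5*(-1/4))/2 = (1/2)*(-5/4) = -5/8)
Q = 1/158 ≈ 0.0063291
S(Z) = -Z
E(p, J) = 2 + J/158 + J*p (E(p, J) = 2 + (J*p + J/158) = 2 + (J/158 + J*p) = 2 + J/158 + J*p)
E(S(v(4, 6)), 91)/33663 = (2 + (1/158)*91 + 91*(-1*(-5/8)))/33663 = (2 + 91/158 + 91*(5/8))*(1/33663) = (2 + 91/158 + 455/8)*(1/33663) = (37573/632)*(1/33663) = 37573/21275016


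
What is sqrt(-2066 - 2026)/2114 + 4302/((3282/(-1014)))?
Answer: -727038/547 + I*sqrt(1023)/1057 ≈ -1329.1 + 0.03026*I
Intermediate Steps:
sqrt(-2066 - 2026)/2114 + 4302/((3282/(-1014))) = sqrt(-4092)*(1/2114) + 4302/((3282*(-1/1014))) = (2*I*sqrt(1023))*(1/2114) + 4302/(-547/169) = I*sqrt(1023)/1057 + 4302*(-169/547) = I*sqrt(1023)/1057 - 727038/547 = -727038/547 + I*sqrt(1023)/1057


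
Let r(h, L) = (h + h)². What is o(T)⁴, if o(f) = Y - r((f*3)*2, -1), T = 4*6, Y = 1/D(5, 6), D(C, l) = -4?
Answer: 12116720872995303997441/256 ≈ 4.7331e+19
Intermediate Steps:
r(h, L) = 4*h² (r(h, L) = (2*h)² = 4*h²)
Y = -¼ (Y = 1/(-4) = -¼ ≈ -0.25000)
T = 24
o(f) = -¼ - 144*f² (o(f) = -¼ - 4*((f*3)*2)² = -¼ - 4*((3*f)*2)² = -¼ - 4*(6*f)² = -¼ - 4*36*f² = -¼ - 144*f²)
o(T)⁴ = (-¼ - 144*24²)⁴ = (-¼ - 144*576)⁴ = (-¼ - 82944)⁴ = (-331777/4)⁴ = 12116720872995303997441/256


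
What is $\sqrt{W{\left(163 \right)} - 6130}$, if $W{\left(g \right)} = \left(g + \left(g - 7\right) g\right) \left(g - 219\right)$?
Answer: $3 i \sqrt{159914} \approx 1199.7 i$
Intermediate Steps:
$W{\left(g \right)} = \left(-219 + g\right) \left(g + g \left(-7 + g\right)\right)$ ($W{\left(g \right)} = \left(g + \left(-7 + g\right) g\right) \left(-219 + g\right) = \left(g + g \left(-7 + g\right)\right) \left(-219 + g\right) = \left(-219 + g\right) \left(g + g \left(-7 + g\right)\right)$)
$\sqrt{W{\left(163 \right)} - 6130} = \sqrt{163 \left(1314 + 163^{2} - 36675\right) - 6130} = \sqrt{163 \left(1314 + 26569 - 36675\right) - 6130} = \sqrt{163 \left(-8792\right) - 6130} = \sqrt{-1433096 - 6130} = \sqrt{-1439226} = 3 i \sqrt{159914}$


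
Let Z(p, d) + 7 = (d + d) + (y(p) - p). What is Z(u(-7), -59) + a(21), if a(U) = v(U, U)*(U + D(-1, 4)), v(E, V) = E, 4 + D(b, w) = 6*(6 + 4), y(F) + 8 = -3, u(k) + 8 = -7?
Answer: 1496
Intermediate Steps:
u(k) = -15 (u(k) = -8 - 7 = -15)
y(F) = -11 (y(F) = -8 - 3 = -11)
D(b, w) = 56 (D(b, w) = -4 + 6*(6 + 4) = -4 + 6*10 = -4 + 60 = 56)
a(U) = U*(56 + U) (a(U) = U*(U + 56) = U*(56 + U))
Z(p, d) = -18 - p + 2*d (Z(p, d) = -7 + ((d + d) + (-11 - p)) = -7 + (2*d + (-11 - p)) = -7 + (-11 - p + 2*d) = -18 - p + 2*d)
Z(u(-7), -59) + a(21) = (-18 - 1*(-15) + 2*(-59)) + 21*(56 + 21) = (-18 + 15 - 118) + 21*77 = -121 + 1617 = 1496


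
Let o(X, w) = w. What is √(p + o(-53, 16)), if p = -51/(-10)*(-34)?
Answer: I*√3935/5 ≈ 12.546*I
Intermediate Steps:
p = -867/5 (p = -51*(-⅒)*(-34) = (51/10)*(-34) = -867/5 ≈ -173.40)
√(p + o(-53, 16)) = √(-867/5 + 16) = √(-787/5) = I*√3935/5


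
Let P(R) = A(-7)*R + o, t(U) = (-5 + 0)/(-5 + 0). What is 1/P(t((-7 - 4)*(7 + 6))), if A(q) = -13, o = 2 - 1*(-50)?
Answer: 1/39 ≈ 0.025641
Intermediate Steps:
o = 52 (o = 2 + 50 = 52)
t(U) = 1 (t(U) = -5/(-5) = -5*(-1/5) = 1)
P(R) = 52 - 13*R (P(R) = -13*R + 52 = 52 - 13*R)
1/P(t((-7 - 4)*(7 + 6))) = 1/(52 - 13*1) = 1/(52 - 13) = 1/39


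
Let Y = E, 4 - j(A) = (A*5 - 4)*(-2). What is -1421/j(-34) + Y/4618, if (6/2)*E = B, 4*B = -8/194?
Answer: 954796727/231140136 ≈ 4.1308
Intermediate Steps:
j(A) = -4 + 10*A (j(A) = 4 - (A*5 - 4)*(-2) = 4 - (5*A - 4)*(-2) = 4 - (-4 + 5*A)*(-2) = 4 - (8 - 10*A) = 4 + (-8 + 10*A) = -4 + 10*A)
B = -1/97 (B = (-8/194)/4 = ((1/194)*(-8))/4 = (¼)*(-4/97) = -1/97 ≈ -0.010309)
E = -1/291 (E = (⅓)*(-1/97) = -1/291 ≈ -0.0034364)
Y = -1/291 ≈ -0.0034364
-1421/j(-34) + Y/4618 = -1421/(-4 + 10*(-34)) - 1/291/4618 = -1421/(-4 - 340) - 1/291*1/4618 = -1421/(-344) - 1/1343838 = -1421*(-1/344) - 1/1343838 = 1421/344 - 1/1343838 = 954796727/231140136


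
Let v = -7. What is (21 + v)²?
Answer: 196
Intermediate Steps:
(21 + v)² = (21 - 7)² = 14² = 196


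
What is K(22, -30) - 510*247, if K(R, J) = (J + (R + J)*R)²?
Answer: -83534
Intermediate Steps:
K(R, J) = (J + R*(J + R))² (K(R, J) = (J + (J + R)*R)² = (J + R*(J + R))²)
K(22, -30) - 510*247 = (-30 + 22² - 30*22)² - 510*247 = (-30 + 484 - 660)² - 125970 = (-206)² - 125970 = 42436 - 125970 = -83534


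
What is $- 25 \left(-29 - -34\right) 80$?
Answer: $-10000$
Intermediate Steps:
$- 25 \left(-29 - -34\right) 80 = - 25 \left(-29 + 34\right) 80 = \left(-25\right) 5 \cdot 80 = \left(-125\right) 80 = -10000$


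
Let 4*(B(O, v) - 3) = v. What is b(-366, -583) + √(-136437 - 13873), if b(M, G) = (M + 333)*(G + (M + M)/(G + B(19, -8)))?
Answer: 1862157/97 + I*√150310 ≈ 19198.0 + 387.7*I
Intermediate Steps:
B(O, v) = 3 + v/4
b(M, G) = (333 + M)*(G + 2*M/(1 + G)) (b(M, G) = (M + 333)*(G + (M + M)/(G + (3 + (¼)*(-8)))) = (333 + M)*(G + (2*M)/(G + (3 - 2))) = (333 + M)*(G + (2*M)/(G + 1)) = (333 + M)*(G + (2*M)/(1 + G)) = (333 + M)*(G + 2*M/(1 + G)))
b(-366, -583) + √(-136437 - 13873) = (2*(-366)² + 333*(-583) + 333*(-583)² + 666*(-366) - 583*(-366) - 366*(-583)²)/(1 - 583) + √(-136437 - 13873) = (2*133956 - 194139 + 333*339889 - 243756 + 213378 - 366*339889)/(-582) + √(-150310) = -(267912 - 194139 + 113183037 - 243756 + 213378 - 124399374)/582 + I*√150310 = -1/582*(-11172942) + I*√150310 = 1862157/97 + I*√150310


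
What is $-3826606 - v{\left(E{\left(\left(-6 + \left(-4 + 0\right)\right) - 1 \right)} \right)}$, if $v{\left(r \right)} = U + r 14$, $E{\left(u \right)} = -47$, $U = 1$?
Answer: $-3825949$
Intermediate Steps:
$v{\left(r \right)} = 1 + 14 r$ ($v{\left(r \right)} = 1 + r 14 = 1 + 14 r$)
$-3826606 - v{\left(E{\left(\left(-6 + \left(-4 + 0\right)\right) - 1 \right)} \right)} = -3826606 - \left(1 + 14 \left(-47\right)\right) = -3826606 - \left(1 - 658\right) = -3826606 - -657 = -3826606 + 657 = -3825949$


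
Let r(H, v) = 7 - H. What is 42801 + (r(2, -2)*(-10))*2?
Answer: 42701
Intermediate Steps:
42801 + (r(2, -2)*(-10))*2 = 42801 + ((7 - 1*2)*(-10))*2 = 42801 + ((7 - 2)*(-10))*2 = 42801 + (5*(-10))*2 = 42801 - 50*2 = 42801 - 100 = 42701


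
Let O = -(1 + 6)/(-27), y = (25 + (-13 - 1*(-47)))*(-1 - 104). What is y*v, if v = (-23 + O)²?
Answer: -778496740/243 ≈ -3.2037e+6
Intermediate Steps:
y = -6195 (y = (25 + (-13 + 47))*(-105) = (25 + 34)*(-105) = 59*(-105) = -6195)
O = 7/27 (O = -1*7*(-1/27) = -7*(-1/27) = 7/27 ≈ 0.25926)
v = 376996/729 (v = (-23 + 7/27)² = (-614/27)² = 376996/729 ≈ 517.14)
y*v = -6195*376996/729 = -778496740/243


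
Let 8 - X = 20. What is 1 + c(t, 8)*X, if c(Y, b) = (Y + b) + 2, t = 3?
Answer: -155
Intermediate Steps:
X = -12 (X = 8 - 1*20 = 8 - 20 = -12)
c(Y, b) = 2 + Y + b
1 + c(t, 8)*X = 1 + (2 + 3 + 8)*(-12) = 1 + 13*(-12) = 1 - 156 = -155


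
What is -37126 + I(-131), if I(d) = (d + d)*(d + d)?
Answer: 31518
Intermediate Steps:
I(d) = 4*d² (I(d) = (2*d)*(2*d) = 4*d²)
-37126 + I(-131) = -37126 + 4*(-131)² = -37126 + 4*17161 = -37126 + 68644 = 31518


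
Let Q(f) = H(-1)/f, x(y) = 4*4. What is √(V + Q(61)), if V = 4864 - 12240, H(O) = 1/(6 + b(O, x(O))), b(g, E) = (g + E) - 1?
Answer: I*√2744609295/610 ≈ 85.884*I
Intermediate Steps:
x(y) = 16
b(g, E) = -1 + E + g (b(g, E) = (E + g) - 1 = -1 + E + g)
H(O) = 1/(21 + O) (H(O) = 1/(6 + (-1 + 16 + O)) = 1/(6 + (15 + O)) = 1/(21 + O))
Q(f) = 1/(20*f) (Q(f) = 1/((21 - 1)*f) = 1/(20*f))
V = -7376
√(V + Q(61)) = √(-7376 + (1/20)/61) = √(-7376 + (1/20)*(1/61)) = √(-7376 + 1/1220) = √(-8998719/1220) = I*√2744609295/610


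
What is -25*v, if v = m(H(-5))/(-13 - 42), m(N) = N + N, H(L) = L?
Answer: -50/11 ≈ -4.5455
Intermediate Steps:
m(N) = 2*N
v = 2/11 (v = (2*(-5))/(-13 - 42) = -10/(-55) = -10*(-1/55) = 2/11 ≈ 0.18182)
-25*v = -25*2/11 = -50/11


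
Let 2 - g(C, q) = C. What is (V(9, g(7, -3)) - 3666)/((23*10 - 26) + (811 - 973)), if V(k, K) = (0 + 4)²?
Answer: -1825/21 ≈ -86.905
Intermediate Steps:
g(C, q) = 2 - C
V(k, K) = 16 (V(k, K) = 4² = 16)
(V(9, g(7, -3)) - 3666)/((23*10 - 26) + (811 - 973)) = (16 - 3666)/((23*10 - 26) + (811 - 973)) = -3650/((230 - 26) - 162) = -3650/(204 - 162) = -3650/42 = -3650*1/42 = -1825/21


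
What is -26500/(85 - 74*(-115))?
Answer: -5300/1719 ≈ -3.0832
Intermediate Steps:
-26500/(85 - 74*(-115)) = -26500/(85 + 8510) = -26500/8595 = -26500*1/8595 = -5300/1719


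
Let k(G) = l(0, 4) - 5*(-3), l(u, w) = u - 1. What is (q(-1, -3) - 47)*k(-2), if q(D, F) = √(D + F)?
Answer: -658 + 28*I ≈ -658.0 + 28.0*I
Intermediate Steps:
l(u, w) = -1 + u
k(G) = 14 (k(G) = (-1 + 0) - 5*(-3) = -1 + 15 = 14)
(q(-1, -3) - 47)*k(-2) = (√(-1 - 3) - 47)*14 = (√(-4) - 47)*14 = (2*I - 47)*14 = (-47 + 2*I)*14 = -658 + 28*I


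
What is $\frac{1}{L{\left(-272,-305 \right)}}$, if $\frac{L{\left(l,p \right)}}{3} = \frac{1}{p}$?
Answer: $- \frac{305}{3} \approx -101.67$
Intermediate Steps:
$L{\left(l,p \right)} = \frac{3}{p}$
$\frac{1}{L{\left(-272,-305 \right)}} = \frac{1}{3 \frac{1}{-305}} = \frac{1}{3 \left(- \frac{1}{305}\right)} = \frac{1}{- \frac{3}{305}} = - \frac{305}{3}$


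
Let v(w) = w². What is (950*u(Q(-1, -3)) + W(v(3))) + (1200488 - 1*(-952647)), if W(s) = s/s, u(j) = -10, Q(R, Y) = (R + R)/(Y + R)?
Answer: 2143636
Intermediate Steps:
Q(R, Y) = 2*R/(R + Y) (Q(R, Y) = (2*R)/(R + Y) = 2*R/(R + Y))
W(s) = 1
(950*u(Q(-1, -3)) + W(v(3))) + (1200488 - 1*(-952647)) = (950*(-10) + 1) + (1200488 - 1*(-952647)) = (-9500 + 1) + (1200488 + 952647) = -9499 + 2153135 = 2143636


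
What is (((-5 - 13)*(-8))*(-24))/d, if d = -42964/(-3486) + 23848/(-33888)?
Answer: -945068544/3177847 ≈ -297.39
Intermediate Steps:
d = 9533541/820372 (d = -42964*(-1/3486) + 23848*(-1/33888) = 21482/1743 - 2981/4236 = 9533541/820372 ≈ 11.621)
(((-5 - 13)*(-8))*(-24))/d = (((-5 - 13)*(-8))*(-24))/(9533541/820372) = (-18*(-8)*(-24))*(820372/9533541) = (144*(-24))*(820372/9533541) = -3456*820372/9533541 = -945068544/3177847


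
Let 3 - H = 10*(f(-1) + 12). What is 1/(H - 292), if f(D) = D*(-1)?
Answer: -1/419 ≈ -0.0023866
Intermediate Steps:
f(D) = -D
H = -127 (H = 3 - 10*(-1*(-1) + 12) = 3 - 10*(1 + 12) = 3 - 10*13 = 3 - 1*130 = 3 - 130 = -127)
1/(H - 292) = 1/(-127 - 292) = 1/(-419) = -1/419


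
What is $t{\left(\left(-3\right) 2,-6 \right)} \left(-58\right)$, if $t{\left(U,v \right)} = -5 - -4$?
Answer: $58$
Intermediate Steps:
$t{\left(U,v \right)} = -1$ ($t{\left(U,v \right)} = -5 + 4 = -1$)
$t{\left(\left(-3\right) 2,-6 \right)} \left(-58\right) = \left(-1\right) \left(-58\right) = 58$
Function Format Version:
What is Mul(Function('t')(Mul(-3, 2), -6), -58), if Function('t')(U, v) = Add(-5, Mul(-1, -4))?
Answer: 58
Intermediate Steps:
Function('t')(U, v) = -1 (Function('t')(U, v) = Add(-5, 4) = -1)
Mul(Function('t')(Mul(-3, 2), -6), -58) = Mul(-1, -58) = 58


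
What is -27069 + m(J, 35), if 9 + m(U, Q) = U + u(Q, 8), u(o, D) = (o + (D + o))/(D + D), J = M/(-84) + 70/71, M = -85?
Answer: -322904405/11928 ≈ -27071.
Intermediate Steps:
J = 11915/5964 (J = -85/(-84) + 70/71 = -85*(-1/84) + 70*(1/71) = 85/84 + 70/71 = 11915/5964 ≈ 1.9978)
u(o, D) = (D + 2*o)/(2*D) (u(o, D) = (D + 2*o)/((2*D)) = (D + 2*o)*(1/(2*D)) = (D + 2*o)/(2*D))
m(U, Q) = -17/2 + U + Q/8 (m(U, Q) = -9 + (U + (Q + (1/2)*8)/8) = -9 + (U + (Q + 4)/8) = -9 + (U + (4 + Q)/8) = -9 + (U + (1/2 + Q/8)) = -9 + (1/2 + U + Q/8) = -17/2 + U + Q/8)
-27069 + m(J, 35) = -27069 + (-17/2 + 11915/5964 + (1/8)*35) = -27069 + (-17/2 + 11915/5964 + 35/8) = -27069 - 25373/11928 = -322904405/11928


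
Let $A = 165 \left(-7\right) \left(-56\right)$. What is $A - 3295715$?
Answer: $-3231035$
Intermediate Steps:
$A = 64680$ ($A = \left(-1155\right) \left(-56\right) = 64680$)
$A - 3295715 = 64680 - 3295715 = -3231035$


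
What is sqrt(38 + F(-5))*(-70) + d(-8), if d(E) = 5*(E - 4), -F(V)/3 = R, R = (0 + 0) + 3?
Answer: -60 - 70*sqrt(29) ≈ -436.96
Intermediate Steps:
R = 3 (R = 0 + 3 = 3)
F(V) = -9 (F(V) = -3*3 = -9)
d(E) = -20 + 5*E (d(E) = 5*(-4 + E) = -20 + 5*E)
sqrt(38 + F(-5))*(-70) + d(-8) = sqrt(38 - 9)*(-70) + (-20 + 5*(-8)) = sqrt(29)*(-70) + (-20 - 40) = -70*sqrt(29) - 60 = -60 - 70*sqrt(29)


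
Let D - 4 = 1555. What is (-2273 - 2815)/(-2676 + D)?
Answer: 5088/1117 ≈ 4.5551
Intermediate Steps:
D = 1559 (D = 4 + 1555 = 1559)
(-2273 - 2815)/(-2676 + D) = (-2273 - 2815)/(-2676 + 1559) = -5088/(-1117) = -5088*(-1/1117) = 5088/1117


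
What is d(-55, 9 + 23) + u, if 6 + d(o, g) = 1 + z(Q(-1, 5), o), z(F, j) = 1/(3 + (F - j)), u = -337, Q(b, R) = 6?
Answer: -21887/64 ≈ -341.98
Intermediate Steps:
z(F, j) = 1/(3 + F - j)
d(o, g) = -5 + 1/(9 - o) (d(o, g) = -6 + (1 + 1/(3 + 6 - o)) = -6 + (1 + 1/(9 - o)) = -5 + 1/(9 - o))
d(-55, 9 + 23) + u = (-44 + 5*(-55))/(9 - 1*(-55)) - 337 = (-44 - 275)/(9 + 55) - 337 = -319/64 - 337 = -21887/64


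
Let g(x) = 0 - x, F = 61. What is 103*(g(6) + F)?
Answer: 5665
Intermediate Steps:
g(x) = -x
103*(g(6) + F) = 103*(-1*6 + 61) = 103*(-6 + 61) = 103*55 = 5665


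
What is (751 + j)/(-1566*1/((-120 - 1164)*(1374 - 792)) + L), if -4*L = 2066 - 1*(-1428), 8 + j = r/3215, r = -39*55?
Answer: -19816417120/23317841377 ≈ -0.84984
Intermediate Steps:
r = -2145
j = -5573/643 (j = -8 - 2145/3215 = -8 - 2145*1/3215 = -8 - 429/643 = -5573/643 ≈ -8.6672)
L = -1747/2 (L = -(2066 - 1*(-1428))/4 = -(2066 + 1428)/4 = -1/4*3494 = -1747/2 ≈ -873.50)
(751 + j)/(-1566*1/((-120 - 1164)*(1374 - 792)) + L) = (751 - 5573/643)/(-1566*1/((-120 - 1164)*(1374 - 792)) - 1747/2) = 477320/(643*(-1566/(582*(-1284)) - 1747/2)) = 477320/(643*(-1566/(-747288) - 1747/2)) = 477320/(643*(-1566*(-1/747288) - 1747/2)) = 477320/(643*(87/41516 - 1747/2)) = 477320/(643*(-36264139/41516)) = (477320/643)*(-41516/36264139) = -19816417120/23317841377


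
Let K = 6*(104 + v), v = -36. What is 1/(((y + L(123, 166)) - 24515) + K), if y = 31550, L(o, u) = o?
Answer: 1/7566 ≈ 0.00013217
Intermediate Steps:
K = 408 (K = 6*(104 - 36) = 6*68 = 408)
1/(((y + L(123, 166)) - 24515) + K) = 1/(((31550 + 123) - 24515) + 408) = 1/((31673 - 24515) + 408) = 1/(7158 + 408) = 1/7566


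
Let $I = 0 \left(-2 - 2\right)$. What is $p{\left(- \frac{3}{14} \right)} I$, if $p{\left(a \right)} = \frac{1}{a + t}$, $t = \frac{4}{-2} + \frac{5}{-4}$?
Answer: $0$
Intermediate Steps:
$I = 0$ ($I = 0 \left(-4\right) = 0$)
$t = - \frac{13}{4}$ ($t = 4 \left(- \frac{1}{2}\right) + 5 \left(- \frac{1}{4}\right) = -2 - \frac{5}{4} = - \frac{13}{4} \approx -3.25$)
$p{\left(a \right)} = \frac{1}{- \frac{13}{4} + a}$ ($p{\left(a \right)} = \frac{1}{a - \frac{13}{4}} = \frac{1}{- \frac{13}{4} + a}$)
$p{\left(- \frac{3}{14} \right)} I = \frac{4}{-13 + 4 \left(- \frac{3}{14}\right)} 0 = \frac{4}{-13 - \frac{6}{7}} \cdot 0 = \frac{4}{- \frac{97}{7}} \cdot 0 = 4 \left(- \frac{7}{97}\right) 0 = \left(- \frac{28}{97}\right) 0 = 0$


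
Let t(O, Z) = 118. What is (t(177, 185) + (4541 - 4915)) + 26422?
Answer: 26166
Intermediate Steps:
(t(177, 185) + (4541 - 4915)) + 26422 = (118 + (4541 - 4915)) + 26422 = (118 - 374) + 26422 = -256 + 26422 = 26166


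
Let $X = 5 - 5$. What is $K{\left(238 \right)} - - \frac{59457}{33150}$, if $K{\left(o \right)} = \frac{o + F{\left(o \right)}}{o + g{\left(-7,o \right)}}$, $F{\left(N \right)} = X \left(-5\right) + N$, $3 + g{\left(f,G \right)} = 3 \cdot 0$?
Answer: $\frac{1983453}{519350} \approx 3.8191$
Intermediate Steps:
$g{\left(f,G \right)} = -3$ ($g{\left(f,G \right)} = -3 + 3 \cdot 0 = -3 + 0 = -3$)
$X = 0$ ($X = 5 - 5 = 0$)
$F{\left(N \right)} = N$ ($F{\left(N \right)} = 0 \left(-5\right) + N = 0 + N = N$)
$K{\left(o \right)} = \frac{2 o}{-3 + o}$ ($K{\left(o \right)} = \frac{o + o}{o - 3} = \frac{2 o}{-3 + o}$)
$K{\left(238 \right)} - - \frac{59457}{33150} = 2 \cdot 238 \frac{1}{-3 + 238} - - \frac{59457}{33150} = 2 \cdot 238 \cdot \frac{1}{235} - \left(-59457\right) \frac{1}{33150} = 2 \cdot 238 \cdot \frac{1}{235} - - \frac{19819}{11050} = \frac{476}{235} + \frac{19819}{11050} = \frac{1983453}{519350}$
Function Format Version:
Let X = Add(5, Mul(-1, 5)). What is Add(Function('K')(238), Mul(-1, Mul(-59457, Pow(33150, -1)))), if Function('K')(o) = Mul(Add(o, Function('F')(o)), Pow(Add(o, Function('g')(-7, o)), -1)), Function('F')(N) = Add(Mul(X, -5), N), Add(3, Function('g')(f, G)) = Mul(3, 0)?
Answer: Rational(1983453, 519350) ≈ 3.8191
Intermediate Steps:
Function('g')(f, G) = -3 (Function('g')(f, G) = Add(-3, Mul(3, 0)) = Add(-3, 0) = -3)
X = 0 (X = Add(5, -5) = 0)
Function('F')(N) = N (Function('F')(N) = Add(Mul(0, -5), N) = Add(0, N) = N)
Function('K')(o) = Mul(2, o, Pow(Add(-3, o), -1)) (Function('K')(o) = Mul(Add(o, o), Pow(Add(o, -3), -1)) = Mul(Mul(2, o), Pow(Add(-3, o), -1)) = Mul(2, o, Pow(Add(-3, o), -1)))
Add(Function('K')(238), Mul(-1, Mul(-59457, Pow(33150, -1)))) = Add(Mul(2, 238, Pow(Add(-3, 238), -1)), Mul(-1, Mul(-59457, Pow(33150, -1)))) = Add(Mul(2, 238, Pow(235, -1)), Mul(-1, Mul(-59457, Rational(1, 33150)))) = Add(Mul(2, 238, Rational(1, 235)), Mul(-1, Rational(-19819, 11050))) = Add(Rational(476, 235), Rational(19819, 11050)) = Rational(1983453, 519350)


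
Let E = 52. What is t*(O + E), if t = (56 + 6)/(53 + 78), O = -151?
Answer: -6138/131 ≈ -46.855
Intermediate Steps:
t = 62/131 ≈ 0.47328
t*(O + E) = 62*(-151 + 52)/131 = (62/131)*(-99) = -6138/131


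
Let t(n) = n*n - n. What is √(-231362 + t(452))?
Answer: I*√27510 ≈ 165.86*I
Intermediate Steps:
t(n) = n² - n
√(-231362 + t(452)) = √(-231362 + 452*(-1 + 452)) = √(-231362 + 452*451) = √(-231362 + 203852) = √(-27510) = I*√27510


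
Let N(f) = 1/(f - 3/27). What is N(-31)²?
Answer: 81/78400 ≈ 0.0010332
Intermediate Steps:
N(f) = 1/(-⅑ + f) (N(f) = 1/(f - 3*1/27) = 1/(f - ⅑) = 1/(-⅑ + f))
N(-31)² = (9/(-1 + 9*(-31)))² = (9/(-1 - 279))² = (9/(-280))² = (9*(-1/280))² = (-9/280)² = 81/78400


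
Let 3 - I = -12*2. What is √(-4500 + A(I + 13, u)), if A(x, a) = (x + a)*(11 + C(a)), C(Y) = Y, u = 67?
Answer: √3846 ≈ 62.016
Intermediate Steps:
I = 27 (I = 3 - (-12)*2 = 3 - 1*(-24) = 3 + 24 = 27)
A(x, a) = (11 + a)*(a + x) (A(x, a) = (x + a)*(11 + a) = (a + x)*(11 + a) = (11 + a)*(a + x))
√(-4500 + A(I + 13, u)) = √(-4500 + (67² + 11*67 + 11*(27 + 13) + 67*(27 + 13))) = √(-4500 + (4489 + 737 + 11*40 + 67*40)) = √(-4500 + (4489 + 737 + 440 + 2680)) = √(-4500 + 8346) = √3846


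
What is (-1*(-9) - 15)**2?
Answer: 36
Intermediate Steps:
(-1*(-9) - 15)**2 = (9 - 15)**2 = (-6)**2 = 36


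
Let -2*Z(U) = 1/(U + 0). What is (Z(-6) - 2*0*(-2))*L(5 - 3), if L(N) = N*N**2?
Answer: 2/3 ≈ 0.66667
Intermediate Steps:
Z(U) = -1/(2*U) (Z(U) = -1/(2*(U + 0)) = -1/(2*U))
L(N) = N**3
(Z(-6) - 2*0*(-2))*L(5 - 3) = (-1/2/(-6) - 2*0*(-2))*(5 - 3)**3 = (-1/2*(-1/6) + 0*(-2))*2**3 = (1/12 + 0)*8 = (1/12)*8 = 2/3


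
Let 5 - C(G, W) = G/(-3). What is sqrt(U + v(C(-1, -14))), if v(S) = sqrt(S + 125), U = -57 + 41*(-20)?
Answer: sqrt(-7893 + 3*sqrt(1167))/3 ≈ 29.421*I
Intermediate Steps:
C(G, W) = 5 + G/3 (C(G, W) = 5 - G/(-3) = 5 - G*(-1)/3 = 5 - (-1)*G/3 = 5 + G/3)
U = -877 (U = -57 - 820 = -877)
v(S) = sqrt(125 + S)
sqrt(U + v(C(-1, -14))) = sqrt(-877 + sqrt(125 + (5 + (1/3)*(-1)))) = sqrt(-877 + sqrt(125 + (5 - 1/3))) = sqrt(-877 + sqrt(125 + 14/3)) = sqrt(-877 + sqrt(389/3)) = sqrt(-877 + sqrt(1167)/3)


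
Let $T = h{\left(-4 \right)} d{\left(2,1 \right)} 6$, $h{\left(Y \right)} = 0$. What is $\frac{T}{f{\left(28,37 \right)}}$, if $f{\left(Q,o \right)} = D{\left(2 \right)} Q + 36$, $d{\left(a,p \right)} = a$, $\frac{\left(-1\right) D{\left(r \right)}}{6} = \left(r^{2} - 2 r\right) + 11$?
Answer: $0$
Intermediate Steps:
$D{\left(r \right)} = -66 - 6 r^{2} + 12 r$ ($D{\left(r \right)} = - 6 \left(\left(r^{2} - 2 r\right) + 11\right) = - 6 \left(11 + r^{2} - 2 r\right) = -66 - 6 r^{2} + 12 r$)
$f{\left(Q,o \right)} = 36 - 66 Q$ ($f{\left(Q,o \right)} = \left(-66 - 6 \cdot 2^{2} + 12 \cdot 2\right) Q + 36 = \left(-66 - 24 + 24\right) Q + 36 = - 66 Q + 36 = 36 - 66 Q$)
$T = 0$ ($T = 0 \cdot 2 \cdot 6 = 0 \cdot 6 = 0$)
$\frac{T}{f{\left(28,37 \right)}} = \frac{0}{36 - 1848} = \frac{0}{-1812} = 0 \left(- \frac{1}{1812}\right) = 0$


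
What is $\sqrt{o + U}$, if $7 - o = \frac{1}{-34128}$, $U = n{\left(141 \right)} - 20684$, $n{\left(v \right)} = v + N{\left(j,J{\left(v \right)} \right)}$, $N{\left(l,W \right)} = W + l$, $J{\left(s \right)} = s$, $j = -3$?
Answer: $\frac{i \sqrt{164985877491}}{2844} \approx 142.82 i$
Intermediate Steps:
$n{\left(v \right)} = -3 + 2 v$ ($n{\left(v \right)} = v + \left(v - 3\right) = v + \left(-3 + v\right) = -3 + 2 v$)
$U = -20405$ ($U = \left(-3 + 2 \cdot 141\right) - 20684 = \left(-3 + 282\right) - 20684 = 279 - 20684 = -20405$)
$o = \frac{238897}{34128}$ ($o = 7 - \frac{1}{-34128} = 7 - - \frac{1}{34128} = 7 + \frac{1}{34128} = \frac{238897}{34128} \approx 7.0$)
$\sqrt{o + U} = \sqrt{\frac{238897}{34128} - 20405} = \sqrt{- \frac{696142943}{34128}} = \frac{i \sqrt{164985877491}}{2844}$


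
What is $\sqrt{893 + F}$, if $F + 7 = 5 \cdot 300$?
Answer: $\sqrt{2386} \approx 48.847$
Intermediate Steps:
$F = 1493$ ($F = -7 + 5 \cdot 300 = -7 + 1500 = 1493$)
$\sqrt{893 + F} = \sqrt{893 + 1493} = \sqrt{2386}$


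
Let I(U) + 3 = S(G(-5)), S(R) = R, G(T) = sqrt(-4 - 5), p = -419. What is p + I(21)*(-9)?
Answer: -392 - 27*I ≈ -392.0 - 27.0*I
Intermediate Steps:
G(T) = 3*I (G(T) = sqrt(-9) = 3*I)
I(U) = -3 + 3*I
p + I(21)*(-9) = -419 + (-3 + 3*I)*(-9) = -419 + (27 - 27*I) = -392 - 27*I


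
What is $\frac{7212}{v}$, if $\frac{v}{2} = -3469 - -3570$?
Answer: $\frac{3606}{101} \approx 35.703$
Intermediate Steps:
$v = 202$ ($v = 2 \left(-3469 - -3570\right) = 2 \left(-3469 + 3570\right) = 2 \cdot 101 = 202$)
$\frac{7212}{v} = \frac{7212}{202} = 7212 \cdot \frac{1}{202} = \frac{3606}{101}$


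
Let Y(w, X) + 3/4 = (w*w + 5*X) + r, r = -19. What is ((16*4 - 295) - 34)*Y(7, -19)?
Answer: 69695/4 ≈ 17424.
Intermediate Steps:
Y(w, X) = -79/4 + w² + 5*X (Y(w, X) = -¾ + ((w*w + 5*X) - 19) = -¾ + ((w² + 5*X) - 19) = -¾ + (-19 + w² + 5*X) = -79/4 + w² + 5*X)
((16*4 - 295) - 34)*Y(7, -19) = ((16*4 - 295) - 34)*(-79/4 + 7² + 5*(-19)) = ((64 - 295) - 34)*(-79/4 + 49 - 95) = (-231 - 34)*(-263/4) = -265*(-263/4) = 69695/4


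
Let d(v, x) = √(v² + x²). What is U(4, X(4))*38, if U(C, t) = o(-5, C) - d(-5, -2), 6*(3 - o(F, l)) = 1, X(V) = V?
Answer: 323/3 - 38*√29 ≈ -96.970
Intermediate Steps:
o(F, l) = 17/6 (o(F, l) = 3 - ⅙*1 = 3 - ⅙ = 17/6)
U(C, t) = 17/6 - √29 (U(C, t) = 17/6 - √((-5)² + (-2)²) = 17/6 - √(25 + 4) = 17/6 - √29)
U(4, X(4))*38 = (17/6 - √29)*38 = 323/3 - 38*√29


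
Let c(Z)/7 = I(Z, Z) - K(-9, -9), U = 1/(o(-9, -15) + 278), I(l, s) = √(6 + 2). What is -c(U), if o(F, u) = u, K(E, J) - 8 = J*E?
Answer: 623 - 14*√2 ≈ 603.20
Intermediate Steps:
K(E, J) = 8 + E*J (K(E, J) = 8 + J*E = 8 + E*J)
I(l, s) = 2*√2 (I(l, s) = √8 = 2*√2)
U = 1/263 (U = 1/(-15 + 278) = 1/263 ≈ 0.0038023)
c(Z) = -623 + 14*√2 (c(Z) = 7*(2*√2 - (8 - 9*(-9))) = 7*(2*√2 - (8 + 81)) = 7*(2*√2 - 1*89) = 7*(2*√2 - 89) = 7*(-89 + 2*√2) = -623 + 14*√2)
-c(U) = -(-623 + 14*√2) = 623 - 14*√2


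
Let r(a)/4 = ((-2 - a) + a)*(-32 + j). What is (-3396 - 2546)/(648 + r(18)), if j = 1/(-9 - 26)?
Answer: -103985/15824 ≈ -6.5714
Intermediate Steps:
j = -1/35 (j = 1/(-35) = -1/35 ≈ -0.028571)
r(a) = 8968/35 (r(a) = 4*(((-2 - a) + a)*(-32 - 1/35)) = 4*(-2*(-1121/35)) = 4*(2242/35) = 8968/35)
(-3396 - 2546)/(648 + r(18)) = (-3396 - 2546)/(648 + 8968/35) = -5942/31648/35 = -5942*35/31648 = -103985/15824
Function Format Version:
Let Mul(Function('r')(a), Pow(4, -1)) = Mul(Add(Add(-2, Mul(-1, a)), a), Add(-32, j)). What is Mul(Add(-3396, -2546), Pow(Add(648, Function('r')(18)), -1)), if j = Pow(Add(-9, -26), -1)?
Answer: Rational(-103985, 15824) ≈ -6.5714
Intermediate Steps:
j = Rational(-1, 35) (j = Pow(-35, -1) = Rational(-1, 35) ≈ -0.028571)
Function('r')(a) = Rational(8968, 35) (Function('r')(a) = Mul(4, Mul(Add(Add(-2, Mul(-1, a)), a), Add(-32, Rational(-1, 35)))) = Mul(4, Mul(-2, Rational(-1121, 35))) = Mul(4, Rational(2242, 35)) = Rational(8968, 35))
Mul(Add(-3396, -2546), Pow(Add(648, Function('r')(18)), -1)) = Mul(Add(-3396, -2546), Pow(Add(648, Rational(8968, 35)), -1)) = Mul(-5942, Pow(Rational(31648, 35), -1)) = Mul(-5942, Rational(35, 31648)) = Rational(-103985, 15824)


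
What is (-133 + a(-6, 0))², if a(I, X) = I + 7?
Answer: 17424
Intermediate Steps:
a(I, X) = 7 + I
(-133 + a(-6, 0))² = (-133 + (7 - 6))² = (-133 + 1)² = (-132)² = 17424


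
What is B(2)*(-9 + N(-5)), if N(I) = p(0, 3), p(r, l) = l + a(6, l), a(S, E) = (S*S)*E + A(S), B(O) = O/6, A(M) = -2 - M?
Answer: 94/3 ≈ 31.333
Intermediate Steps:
B(O) = O/6 (B(O) = O*(1/6) = O/6)
a(S, E) = -2 - S + E*S**2 (a(S, E) = (S*S)*E + (-2 - S) = S**2*E + (-2 - S) = E*S**2 + (-2 - S) = -2 - S + E*S**2)
p(r, l) = -8 + 37*l (p(r, l) = l + (-2 - 1*6 + l*6**2) = l + (-2 - 6 + l*36) = l + (-2 - 6 + 36*l) = l + (-8 + 36*l) = -8 + 37*l)
N(I) = 103 (N(I) = -8 + 37*3 = -8 + 111 = 103)
B(2)*(-9 + N(-5)) = ((1/6)*2)*(-9 + 103) = (1/3)*94 = 94/3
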